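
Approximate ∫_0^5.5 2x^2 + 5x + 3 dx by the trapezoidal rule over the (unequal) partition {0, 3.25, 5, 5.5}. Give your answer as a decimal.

Subinterval widths: 3.25, 1.75, 0.5.
f(0) = 3, f(3.25) = 40.375, f(5) = 78, f(5.5) = 91.
On each subinterval the trapezoid contributes (Δx_i/2)·[f(x_{i-1}) + f(x_i)].
Sum = 216.3125.

216.3125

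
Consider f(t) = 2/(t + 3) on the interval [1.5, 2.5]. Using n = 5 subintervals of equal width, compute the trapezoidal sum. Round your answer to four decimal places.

0.4015

Δt = (2.5 − 1.5)/5 = 0.2.
f(1.5) = 4/9, f(1.7) = 20/47, f(1.9) = 20/49, f(2.1) = 20/51, f(2.3) = 20/53, f(2.5) = 4/11.
T_5 = (Δt/2)·[f(t_0) + 2f(t_1) + ... + 2f(t_{4}) + f(t_5)].
Sum ≈ 0.4015.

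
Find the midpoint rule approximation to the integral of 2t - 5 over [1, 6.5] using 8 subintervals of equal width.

Δt = (6.5 − 1)/8 = 0.6875.
Midpoints: 1.34375, 2.03125, 2.71875, 3.40625, 4.09375, 4.78125, 5.46875, 6.15625.
f(1.34375) = -2.3125, f(2.03125) = -0.9375, f(2.71875) = 0.4375, f(3.40625) = 1.8125, f(4.09375) = 3.1875, f(4.78125) = 4.5625, f(5.46875) = 5.9375, f(6.15625) = 7.3125.
Sum = Δt · [f(1.34375) + f(2.03125) + f(2.71875) + ...].
Sum = 13.75.

13.75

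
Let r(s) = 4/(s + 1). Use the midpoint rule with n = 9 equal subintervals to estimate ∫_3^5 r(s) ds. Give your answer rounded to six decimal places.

Δs = (5 − 3)/9 = 2/9.
Midpoints: 28/9, 10/3, 32/9, 34/9, 4, 38/9, 40/9, 14/3, 44/9.
r(28/9) = 36/37, r(10/3) = 12/13, r(32/9) = 36/41, r(34/9) = 36/43, r(4) = 0.8, r(38/9) = 36/47, r(40/9) = 36/49, r(14/3) = 12/17, r(44/9) = 36/53.
Sum = Δs · [r(28/9) + r(10/3) + r(32/9) + ...].
Sum ≈ 1.621575.

1.621575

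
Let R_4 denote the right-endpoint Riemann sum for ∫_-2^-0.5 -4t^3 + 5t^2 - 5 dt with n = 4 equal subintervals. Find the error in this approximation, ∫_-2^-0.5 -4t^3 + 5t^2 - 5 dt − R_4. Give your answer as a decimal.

Exact integral: ∫_-2^-0.5 f(t) dt = 21.5625.
R_4 = 12.84375.
Error = 21.5625 − 12.84375 = 8.71875.

8.71875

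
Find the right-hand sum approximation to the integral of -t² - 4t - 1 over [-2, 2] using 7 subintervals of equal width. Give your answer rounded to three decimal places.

Δt = (2 − (-2))/7 = 4/7.
Right endpoints: -10/7, -6/7, -2/7, 2/7, 6/7, 10/7, 2.
f(-10/7) = 131/49, f(-6/7) = 83/49, f(-2/7) = 3/49, f(2/7) = -109/49, f(6/7) = -253/49, f(10/7) = -429/49, f(2) = -13.
Sum = Δt · [f(-10/7) + f(-6/7) + f(-2/7) + ...].
Sum ≈ -14.122.

-14.122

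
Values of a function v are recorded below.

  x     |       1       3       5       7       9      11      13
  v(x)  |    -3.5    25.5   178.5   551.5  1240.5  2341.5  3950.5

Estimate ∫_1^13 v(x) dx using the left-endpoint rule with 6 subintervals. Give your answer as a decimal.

Δx = 2.
Sum = 2·[(-3.5) + 25.5 + 178.5 + 551.5 + 1240.5 + 2341.5] = 8668.

8668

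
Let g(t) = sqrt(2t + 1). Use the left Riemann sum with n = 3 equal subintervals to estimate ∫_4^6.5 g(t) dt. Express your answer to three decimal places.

Δt = (6.5 − 4)/3 = 5/6.
Left endpoints: 4, 29/6, 17/3.
g(4) ≈ 3.000, g(29/6) ≈ 3.266, g(17/3) ≈ 3.512.
Sum = Δt · [g(4) + g(29/6) + g(17/3)].
Sum ≈ 8.148.

8.148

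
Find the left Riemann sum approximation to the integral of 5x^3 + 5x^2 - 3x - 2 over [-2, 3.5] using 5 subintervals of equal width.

Δx = (3.5 − (-2))/5 = 1.1.
Left endpoints: -2, -0.9, 0.2, 1.3, 2.4.
f(-2) = -16, f(-0.9) = 1.105, f(0.2) = -2.36, f(1.3) = 13.535, f(2.4) = 88.72.
Sum = Δx · [f(-2) + f(-0.9) + f(0.2) + f(1.3) + f(2.4)].
Sum = 93.5.

93.5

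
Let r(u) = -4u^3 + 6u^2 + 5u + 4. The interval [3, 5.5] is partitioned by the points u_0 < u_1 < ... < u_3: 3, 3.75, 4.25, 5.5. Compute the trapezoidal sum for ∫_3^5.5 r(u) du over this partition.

-512.578125

Subinterval widths: 0.75, 0.5, 1.25.
r(3) = -35, r(3.75) = -103.8125, r(4.25) = -173.4375, r(5.5) = -452.5.
On each subinterval the trapezoid contributes (Δu_i/2)·[r(u_{i-1}) + r(u_i)].
Sum = -512.578125.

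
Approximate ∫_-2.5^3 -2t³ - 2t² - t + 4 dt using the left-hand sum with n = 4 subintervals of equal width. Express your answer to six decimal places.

Δt = (3 − (-2.5))/4 = 1.375.
Left endpoints: -2.5, -1.125, 0.25, 1.625.
f(-2.5) = 25.25, f(-1.125) = 5.44140625, f(0.25) = 3.59375, f(1.625) = -11.48828125.
Sum = Δt · [f(-2.5) + f(-1.125) + f(0.25) + f(1.625)].
Sum ≈ 31.345703.

31.345703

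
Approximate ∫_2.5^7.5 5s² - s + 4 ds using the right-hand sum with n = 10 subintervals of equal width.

734.375

Δs = (7.5 − 2.5)/10 = 0.5.
Right endpoints: 3, 3.5, 4, 4.5, 5, 5.5, 6, 6.5, 7, 7.5.
f(3) = 46, f(3.5) = 61.75, f(4) = 80, f(4.5) = 100.75, f(5) = 124, f(5.5) = 149.75, f(6) = 178, f(6.5) = 208.75, f(7) = 242, f(7.5) = 277.75.
Sum = Δs · [f(3) + f(3.5) + f(4) + ...].
Sum = 734.375.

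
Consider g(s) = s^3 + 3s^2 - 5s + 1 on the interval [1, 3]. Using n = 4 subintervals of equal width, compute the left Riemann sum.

Δs = (3 − 1)/4 = 0.5.
Left endpoints: 1, 1.5, 2, 2.5.
g(1) = 0, g(1.5) = 3.625, g(2) = 11, g(2.5) = 22.875.
Sum = Δs · [g(1) + g(1.5) + g(2) + g(2.5)].
Sum = 18.75.

18.75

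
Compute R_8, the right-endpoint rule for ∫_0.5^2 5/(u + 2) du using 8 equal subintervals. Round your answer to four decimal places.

Δu = (2 − 0.5)/8 = 0.1875.
Right endpoints: 0.6875, 0.875, 1.0625, 1.25, 1.4375, 1.625, 1.8125, 2.
f(0.6875) = 80/43, f(0.875) = 40/23, f(1.0625) = 80/49, f(1.25) = 20/13, f(1.4375) = 16/11, f(1.625) = 40/29, f(1.8125) = 80/61, f(2) = 1.25.
Sum = Δu · [f(0.6875) + f(0.875) + f(1.0625) + ...].
Sum ≈ 2.2811.

2.2811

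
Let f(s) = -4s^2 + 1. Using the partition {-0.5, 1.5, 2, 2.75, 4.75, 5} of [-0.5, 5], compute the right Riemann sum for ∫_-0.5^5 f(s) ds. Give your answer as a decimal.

Subinterval widths: 2, 0.5, 0.75, 2, 0.25.
Right endpoints: 1.5, 2, 2.75, 4.75, 5.
f(1.5) = -8, f(2) = -15, f(2.75) = -29.25, f(4.75) = -89.25, f(5) = -99.
Sum = Σ Δs_i · f(s_i).
Sum = -248.6875.

-248.6875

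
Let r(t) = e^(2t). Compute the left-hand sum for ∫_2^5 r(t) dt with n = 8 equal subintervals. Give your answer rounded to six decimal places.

7376.410246

Δt = (5 − 2)/8 = 0.375.
Left endpoints: 2, 2.375, 2.75, 3.125, 3.5, 3.875, 4.25, 4.625.
r(2) ≈ 54.598150, r(2.375) ≈ 115.584285, r(2.75) ≈ 244.691932, r(3.125) ≈ 518.012825, r(3.5) ≈ 1096.633158, r(3.875) ≈ 2321.572415, r(4.25) ≈ 4914.768840, r(4.625) ≈ 10404.565717.
Sum = Δt · [r(2) + r(2.375) + r(2.75) + ...].
Sum ≈ 7376.410246.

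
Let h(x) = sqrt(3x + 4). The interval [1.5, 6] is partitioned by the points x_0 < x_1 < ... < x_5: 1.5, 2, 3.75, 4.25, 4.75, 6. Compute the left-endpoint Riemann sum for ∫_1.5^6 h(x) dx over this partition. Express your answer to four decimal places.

Subinterval widths: 0.5, 1.75, 0.5, 0.5, 1.25.
Left endpoints: 1.5, 2, 3.75, 4.25, 4.75.
h(1.5) ≈ 2.9155, h(2) ≈ 3.1623, h(3.75) ≈ 3.9051, h(4.25) ≈ 4.0927, h(4.75) ≈ 4.2720.
Sum = Σ Δx_i · h(x_i).
Sum ≈ 16.3306.

16.3306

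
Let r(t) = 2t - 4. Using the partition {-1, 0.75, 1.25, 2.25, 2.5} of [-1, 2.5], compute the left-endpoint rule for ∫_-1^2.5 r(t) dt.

-13.125

Subinterval widths: 1.75, 0.5, 1, 0.25.
Left endpoints: -1, 0.75, 1.25, 2.25.
r(-1) = -6, r(0.75) = -2.5, r(1.25) = -1.5, r(2.25) = 0.5.
Sum = Σ Δt_i · r(t_i).
Sum = -13.125.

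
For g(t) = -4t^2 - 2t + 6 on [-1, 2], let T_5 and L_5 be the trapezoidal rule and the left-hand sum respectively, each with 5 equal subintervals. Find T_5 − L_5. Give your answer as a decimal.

T_5 = 2.28.
L_5 = 7.68.
T_5 − L_5 = -5.4.

-5.4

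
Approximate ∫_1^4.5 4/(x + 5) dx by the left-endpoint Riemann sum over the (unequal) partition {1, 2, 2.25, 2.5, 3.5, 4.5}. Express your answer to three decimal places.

1.951

Subinterval widths: 1, 0.25, 0.25, 1, 1.
Left endpoints: 1, 2, 2.25, 2.5, 3.5.
f(1) = 2/3, f(2) = 4/7, f(2.25) = 16/29, f(2.5) = 8/15, f(3.5) = 8/17.
Sum = Σ Δx_i · f(x_i).
Sum ≈ 1.951.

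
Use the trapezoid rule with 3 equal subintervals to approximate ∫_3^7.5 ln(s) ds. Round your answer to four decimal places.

7.2789

Δs = (7.5 − 3)/3 = 1.5.
f(3) ≈ 1.0986, f(4.5) ≈ 1.5041, f(6) ≈ 1.7918, f(7.5) ≈ 2.0149.
T_3 = (Δs/2)·[f(s_0) + 2f(s_1) + 2f(s_2) + f(s_3)].
Sum ≈ 7.2789.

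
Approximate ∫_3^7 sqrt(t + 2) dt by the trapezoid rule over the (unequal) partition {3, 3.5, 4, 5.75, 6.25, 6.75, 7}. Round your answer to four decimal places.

Subinterval widths: 0.5, 0.5, 1.75, 0.5, 0.5, 0.25.
f(3) ≈ 2.2361, f(3.5) ≈ 2.3452, f(4) ≈ 2.4495, f(5.75) ≈ 2.7839, f(6.25) ≈ 2.8723, f(6.75) ≈ 2.9580, f(7) ≈ 3.0000.
On each subinterval the trapezoid contributes (Δt_i/2)·[f(t_{i-1}) + f(t_i)].
Sum ≈ 10.5396.

10.5396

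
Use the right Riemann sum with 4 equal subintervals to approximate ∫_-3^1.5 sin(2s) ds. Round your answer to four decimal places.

0.4464

Δs = (1.5 − (-3))/4 = 1.125.
Right endpoints: -1.875, -0.75, 0.375, 1.5.
f(-1.875) ≈ 0.5716, f(-0.75) ≈ -0.9975, f(0.375) ≈ 0.6816, f(1.5) ≈ 0.1411.
Sum = Δs · [f(-1.875) + f(-0.75) + f(0.375) + f(1.5)].
Sum ≈ 0.4464.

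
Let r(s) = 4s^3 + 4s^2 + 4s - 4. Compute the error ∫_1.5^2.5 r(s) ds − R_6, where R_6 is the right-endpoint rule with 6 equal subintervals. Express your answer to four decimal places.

Exact integral: ∫_1.5^2.5 r(s) ds ≈ 54.333333.
R_6 ≈ 60.212963.
Error ≈ 54.333333 − 60.212963 ≈ -5.8796.

-5.8796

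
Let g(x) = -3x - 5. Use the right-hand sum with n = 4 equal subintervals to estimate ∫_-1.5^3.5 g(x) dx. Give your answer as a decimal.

Δx = (3.5 − (-1.5))/4 = 1.25.
Right endpoints: -0.25, 1, 2.25, 3.5.
g(-0.25) = -4.25, g(1) = -8, g(2.25) = -11.75, g(3.5) = -15.5.
Sum = Δx · [g(-0.25) + g(1) + g(2.25) + g(3.5)].
Sum = -49.375.

-49.375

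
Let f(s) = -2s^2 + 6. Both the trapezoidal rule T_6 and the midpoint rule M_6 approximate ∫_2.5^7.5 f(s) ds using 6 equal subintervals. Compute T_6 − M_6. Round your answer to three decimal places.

-1.736

T_6 ≈ -241.99074.
M_6 ≈ -240.25463.
T_6 − M_6 ≈ -1.736.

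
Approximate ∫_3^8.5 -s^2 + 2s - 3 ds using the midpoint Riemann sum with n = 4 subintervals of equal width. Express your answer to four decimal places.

-148.0918

Δs = (8.5 − 3)/4 = 1.375.
Midpoints: 3.6875, 5.0625, 6.4375, 7.8125.
f(3.6875) = -9.22265625, f(5.0625) = -18.50390625, f(6.4375) = -31.56640625, f(7.8125) = -48.41015625.
Sum = Δs · [f(3.6875) + f(5.0625) + f(6.4375) + f(7.8125)].
Sum ≈ -148.0918.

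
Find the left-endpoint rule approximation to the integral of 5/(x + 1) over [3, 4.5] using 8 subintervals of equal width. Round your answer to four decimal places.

Δx = (4.5 − 3)/8 = 0.1875.
Left endpoints: 3, 3.1875, 3.375, 3.5625, 3.75, 3.9375, 4.125, 4.3125.
f(3) = 1.25, f(3.1875) = 80/67, f(3.375) = 8/7, f(3.5625) = 80/73, f(3.75) = 20/19, f(3.9375) = 80/79, f(4.125) = 40/41, f(4.3125) = 16/17.
Sum = Δx · [f(3) + f(3.1875) + f(3.375) + ...].
Sum ≈ 1.6247.

1.6247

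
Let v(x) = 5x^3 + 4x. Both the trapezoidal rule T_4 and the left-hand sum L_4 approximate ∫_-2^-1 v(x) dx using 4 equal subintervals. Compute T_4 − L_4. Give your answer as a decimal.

4.875

T_4 = -24.984375.
L_4 = -29.859375.
T_4 − L_4 = 4.875.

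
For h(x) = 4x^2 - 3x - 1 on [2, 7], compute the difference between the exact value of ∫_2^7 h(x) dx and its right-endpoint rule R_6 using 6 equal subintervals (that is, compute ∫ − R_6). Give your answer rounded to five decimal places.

Exact integral: ∫_2^7 h(x) dx ≈ 374.1666667.
R_6 ≈ 445.2314815.
Error ≈ 374.1666667 − 445.2314815 ≈ -71.06481.

-71.06481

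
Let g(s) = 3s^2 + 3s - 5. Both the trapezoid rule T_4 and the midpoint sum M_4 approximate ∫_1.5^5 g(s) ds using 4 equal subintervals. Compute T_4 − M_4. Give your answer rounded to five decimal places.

T_4 = 139.58984375.
M_4 ≈ 137.5800781.
T_4 − M_4 ≈ 2.00977.

2.00977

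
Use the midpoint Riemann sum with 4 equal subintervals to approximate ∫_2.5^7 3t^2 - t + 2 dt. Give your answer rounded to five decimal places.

313.57617

Δt = (7 − 2.5)/4 = 1.125.
Midpoints: 3.0625, 4.1875, 5.3125, 6.4375.
f(3.0625) = 27.07421875, f(4.1875) = 50.41796875, f(5.3125) = 81.35546875, f(6.4375) = 119.88671875.
Sum = Δt · [f(3.0625) + f(4.1875) + f(5.3125) + f(6.4375)].
Sum ≈ 313.57617.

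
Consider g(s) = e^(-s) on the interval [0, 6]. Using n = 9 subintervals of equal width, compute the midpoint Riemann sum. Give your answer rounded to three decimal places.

0.979

Δs = (6 − 0)/9 = 2/3.
Midpoints: 1/3, 1, 5/3, 7/3, 3, 11/3, 13/3, 5, 17/3.
g(1/3) ≈ 0.717, g(1) ≈ 0.368, g(5/3) ≈ 0.189, g(7/3) ≈ 0.097, g(3) ≈ 0.050, g(11/3) ≈ 0.026, g(13/3) ≈ 0.013, g(5) ≈ 0.007, g(17/3) ≈ 0.003.
Sum = Δs · [g(1/3) + g(1) + g(5/3) + ...].
Sum ≈ 0.979.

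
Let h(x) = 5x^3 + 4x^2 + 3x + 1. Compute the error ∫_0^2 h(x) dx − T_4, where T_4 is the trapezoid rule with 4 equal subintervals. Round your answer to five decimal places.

-1.58333

Exact integral: ∫_0^2 h(x) dx ≈ 38.6666667.
T_4 = 40.25.
Error ≈ 38.6666667 − 40.25 ≈ -1.58333.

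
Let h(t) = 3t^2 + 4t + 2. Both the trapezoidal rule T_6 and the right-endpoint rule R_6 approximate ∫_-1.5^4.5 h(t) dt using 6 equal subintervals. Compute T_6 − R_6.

T_6 = 145.5.
R_6 = 184.5.
T_6 − R_6 = -39.

-39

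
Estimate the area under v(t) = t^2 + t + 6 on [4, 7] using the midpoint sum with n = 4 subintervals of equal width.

Δt = (7 − 4)/4 = 0.75.
Midpoints: 4.375, 5.125, 5.875, 6.625.
v(4.375) = 29.515625, v(5.125) = 37.390625, v(5.875) = 46.390625, v(6.625) = 56.515625.
Sum = Δt · [v(4.375) + v(5.125) + v(5.875) + v(6.625)].
Sum = 127.359375.

127.359375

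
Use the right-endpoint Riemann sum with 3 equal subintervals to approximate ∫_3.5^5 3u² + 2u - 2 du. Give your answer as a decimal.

102.375

Δu = (5 − 3.5)/3 = 0.5.
Right endpoints: 4, 4.5, 5.
f(4) = 54, f(4.5) = 67.75, f(5) = 83.
Sum = Δu · [f(4) + f(4.5) + f(5)].
Sum = 102.375.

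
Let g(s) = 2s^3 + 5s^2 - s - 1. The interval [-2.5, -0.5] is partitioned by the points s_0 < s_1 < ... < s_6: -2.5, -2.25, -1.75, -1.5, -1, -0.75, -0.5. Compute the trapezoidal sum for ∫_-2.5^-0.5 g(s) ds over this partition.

Subinterval widths: 0.25, 0.5, 0.25, 0.5, 0.25, 0.25.
g(-2.5) = 1.5, g(-2.25) = 3.78125, g(-1.75) = 5.34375, g(-1.5) = 5, g(-1) = 3, g(-0.75) = 1.71875, g(-0.5) = 0.5.
On each subinterval the trapezoid contributes (Δs_i/2)·[g(s_{i-1}) + g(s_i)].
Sum = 7.1015625.

7.1015625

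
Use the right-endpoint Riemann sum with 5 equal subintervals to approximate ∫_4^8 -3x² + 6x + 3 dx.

Δx = (8 − 4)/5 = 0.8.
Right endpoints: 4.8, 5.6, 6.4, 7.2, 8.
f(4.8) = -37.32, f(5.6) = -57.48, f(6.4) = -81.48, f(7.2) = -109.32, f(8) = -141.
Sum = Δx · [f(4.8) + f(5.6) + f(6.4) + f(7.2) + f(8)].
Sum = -341.28.

-341.28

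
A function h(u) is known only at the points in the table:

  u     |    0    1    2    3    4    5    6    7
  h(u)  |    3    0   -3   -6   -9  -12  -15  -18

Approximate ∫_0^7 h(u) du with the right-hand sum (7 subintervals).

Δu = 1.
Sum = 1·[0 + (-3) + (-6) + (-9) + (-12) + (-15) + (-18)] = -63.

-63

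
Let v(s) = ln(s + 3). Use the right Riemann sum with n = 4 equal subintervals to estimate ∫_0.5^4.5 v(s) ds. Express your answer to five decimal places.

7.09553

Δs = (4.5 − 0.5)/4 = 1.
Right endpoints: 1.5, 2.5, 3.5, 4.5.
v(1.5) ≈ 1.50408, v(2.5) ≈ 1.70475, v(3.5) ≈ 1.87180, v(4.5) ≈ 2.01490.
Sum = Δs · [v(1.5) + v(2.5) + v(3.5) + v(4.5)].
Sum ≈ 7.09553.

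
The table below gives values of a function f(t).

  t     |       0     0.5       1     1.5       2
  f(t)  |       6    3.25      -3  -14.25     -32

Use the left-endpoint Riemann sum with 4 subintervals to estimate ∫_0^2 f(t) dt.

Δt = 0.5.
Sum = 0.5·[6 + 3.25 + (-3) + (-14.25)] = -4.

-4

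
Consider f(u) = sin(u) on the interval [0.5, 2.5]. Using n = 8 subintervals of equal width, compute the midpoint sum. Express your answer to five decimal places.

Δu = (2.5 − 0.5)/8 = 0.25.
Midpoints: 0.625, 0.875, 1.125, 1.375, 1.625, 1.875, 2.125, 2.375.
f(0.625) ≈ 0.58510, f(0.875) ≈ 0.76754, f(1.125) ≈ 0.90227, f(1.375) ≈ 0.98089, f(1.625) ≈ 0.99853, f(1.875) ≈ 0.95409, f(2.125) ≈ 0.85032, f(2.375) ≈ 0.69369.
Sum = Δu · [f(0.625) + f(0.875) + f(1.125) + ...].
Sum ≈ 1.68311.

1.68311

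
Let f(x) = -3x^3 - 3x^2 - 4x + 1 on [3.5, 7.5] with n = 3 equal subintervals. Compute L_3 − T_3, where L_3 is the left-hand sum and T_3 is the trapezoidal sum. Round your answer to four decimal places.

L_3 ≈ -1929.055556.
T_3 ≈ -2785.722222.
L_3 − T_3 ≈ 856.6667.

856.6667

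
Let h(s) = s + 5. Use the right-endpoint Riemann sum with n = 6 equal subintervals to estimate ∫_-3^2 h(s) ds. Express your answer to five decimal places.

Δs = (2 − (-3))/6 = 5/6.
Right endpoints: -13/6, -4/3, -0.5, 1/3, 7/6, 2.
h(-13/6) = 17/6, h(-4/3) = 11/3, h(-0.5) = 4.5, h(1/3) = 16/3, h(7/6) = 37/6, h(2) = 7.
Sum = Δs · [h(-13/6) + h(-4/3) + h(-0.5) + ...].
Sum ≈ 24.58333.

24.58333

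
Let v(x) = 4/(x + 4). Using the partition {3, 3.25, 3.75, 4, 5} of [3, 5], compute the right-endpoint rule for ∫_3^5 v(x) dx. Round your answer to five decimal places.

0.96544

Subinterval widths: 0.25, 0.5, 0.25, 1.
Right endpoints: 3.25, 3.75, 4, 5.
v(3.25) = 16/29, v(3.75) = 16/31, v(4) = 0.5, v(5) = 4/9.
Sum = Σ Δx_i · v(x_i).
Sum ≈ 0.96544.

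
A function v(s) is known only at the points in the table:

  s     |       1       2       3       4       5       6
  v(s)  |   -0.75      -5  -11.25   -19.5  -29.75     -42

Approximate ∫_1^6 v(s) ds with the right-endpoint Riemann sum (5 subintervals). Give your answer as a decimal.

Δs = 1.
Sum = 1·[(-5) + (-11.25) + (-19.5) + (-29.75) + (-42)] = -107.5.

-107.5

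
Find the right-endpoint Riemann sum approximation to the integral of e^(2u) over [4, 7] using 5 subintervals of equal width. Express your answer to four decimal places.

1030005.7727

Δu = (7 − 4)/5 = 0.6.
Right endpoints: 4.6, 5.2, 5.8, 6.4, 7.
f(4.6) ≈ 9897.1291, f(5.2) ≈ 32859.6257, f(5.8) ≈ 109097.7993, f(6.4) ≈ 362217.4496, f(7) ≈ 1202604.2842.
Sum = Δu · [f(4.6) + f(5.2) + f(5.8) + f(6.4) + f(7)].
Sum ≈ 1030005.7727.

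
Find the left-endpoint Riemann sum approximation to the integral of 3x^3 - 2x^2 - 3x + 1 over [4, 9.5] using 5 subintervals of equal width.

Δx = (9.5 − 4)/5 = 1.1.
Left endpoints: 4, 5.1, 6.2, 7.3, 8.4.
f(4) = 149, f(5.1) = 331.633, f(6.2) = 620.504, f(7.3) = 1039.571, f(8.4) = 1612.792.
Sum = Δx · [f(4) + f(5.1) + f(6.2) + f(7.3) + f(8.4)].
Sum = 4128.85.

4128.85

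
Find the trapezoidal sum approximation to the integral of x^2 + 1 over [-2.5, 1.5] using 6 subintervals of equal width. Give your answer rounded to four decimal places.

10.6296

Δx = (1.5 − (-2.5))/6 = 2/3.
f(-2.5) = 7.25, f(-11/6) = 157/36, f(-7/6) = 85/36, f(-0.5) = 1.25, f(1/6) = 37/36, f(5/6) = 61/36, f(1.5) = 3.25.
T_6 = (Δx/2)·[f(x_0) + 2f(x_1) + ... + 2f(x_{5}) + f(x_6)].
Sum ≈ 10.6296.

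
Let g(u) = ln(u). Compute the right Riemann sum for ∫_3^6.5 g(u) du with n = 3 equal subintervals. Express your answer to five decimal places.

Δu = (6.5 − 3)/3 = 7/6.
Right endpoints: 25/6, 16/3, 6.5.
g(25/6) ≈ 1.42712, g(16/3) ≈ 1.67398, g(6.5) ≈ 1.87180.
Sum = Δu · [g(25/6) + g(16/3) + g(6.5)].
Sum ≈ 5.80171.

5.80171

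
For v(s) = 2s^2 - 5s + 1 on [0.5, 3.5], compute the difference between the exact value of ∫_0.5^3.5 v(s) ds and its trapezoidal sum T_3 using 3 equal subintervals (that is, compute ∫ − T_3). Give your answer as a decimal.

-1

Exact integral: ∫_0.5^3.5 v(s) ds = 1.5.
T_3 = 2.5.
Error = 1.5 − 2.5 = -1.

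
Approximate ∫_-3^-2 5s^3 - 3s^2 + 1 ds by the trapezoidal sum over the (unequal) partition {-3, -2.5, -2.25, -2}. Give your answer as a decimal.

Subinterval widths: 0.5, 0.25, 0.25.
f(-3) = -161, f(-2.5) = -95.875, f(-2.25) = -71.140625, f(-2) = -51.
On each subinterval the trapezoid contributes (Δs_i/2)·[f(s_{i-1}) + f(s_i)].
Sum = -100.36328125.

-100.36328125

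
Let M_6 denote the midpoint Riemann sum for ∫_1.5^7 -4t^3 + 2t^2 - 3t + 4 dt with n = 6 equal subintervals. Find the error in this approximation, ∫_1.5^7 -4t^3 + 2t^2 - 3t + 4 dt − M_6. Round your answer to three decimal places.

Exact integral: ∫_1.5^7 f(t) dt ≈ -2217.64583.
M_6 ≈ -2198.77459.
Error ≈ -2217.64583 − (-2198.77459) ≈ -18.871.

-18.871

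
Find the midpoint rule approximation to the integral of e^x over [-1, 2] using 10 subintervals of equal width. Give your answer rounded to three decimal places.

Δx = (2 − (-1))/10 = 0.3.
Midpoints: -0.85, -0.55, -0.25, 0.05, 0.35, 0.65, 0.95, 1.25, 1.55, 1.85.
f(-0.85) ≈ 0.427, f(-0.55) ≈ 0.577, f(-0.25) ≈ 0.779, f(0.05) ≈ 1.051, f(0.35) ≈ 1.419, f(0.65) ≈ 1.916, f(0.95) ≈ 2.586, f(1.25) ≈ 3.490, f(1.55) ≈ 4.711, f(1.85) ≈ 6.360.
Sum = Δx · [f(-0.85) + f(-0.55) + f(-0.25) + ...].
Sum ≈ 6.995.

6.995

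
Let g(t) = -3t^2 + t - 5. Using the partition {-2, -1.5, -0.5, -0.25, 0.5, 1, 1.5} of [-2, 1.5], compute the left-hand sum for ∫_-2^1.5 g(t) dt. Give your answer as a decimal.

Subinterval widths: 0.5, 1, 0.25, 0.75, 0.5, 0.5.
Left endpoints: -2, -1.5, -0.5, -0.25, 0.5, 1.
g(-2) = -19, g(-1.5) = -13.25, g(-0.5) = -6.25, g(-0.25) = -5.4375, g(0.5) = -5.25, g(1) = -7.
Sum = Σ Δt_i · g(t_i).
Sum = -34.515625.

-34.515625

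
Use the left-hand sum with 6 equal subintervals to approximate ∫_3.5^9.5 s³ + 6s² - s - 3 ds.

2958

Δs = (9.5 − 3.5)/6 = 1.
Left endpoints: 3.5, 4.5, 5.5, 6.5, 7.5, 8.5.
f(3.5) = 109.875, f(4.5) = 205.125, f(5.5) = 339.375, f(6.5) = 518.625, f(7.5) = 748.875, f(8.5) = 1036.125.
Sum = Δs · [f(3.5) + f(4.5) + f(5.5) + ...].
Sum = 2958.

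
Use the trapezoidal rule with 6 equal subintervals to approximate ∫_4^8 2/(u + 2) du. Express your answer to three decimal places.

1.023

Δu = (8 − 4)/6 = 2/3.
f(4) = 1/3, f(14/3) = 0.3, f(16/3) = 3/11, f(6) = 0.25, f(20/3) = 3/13, f(22/3) = 3/14, f(8) = 0.2.
T_6 = (Δu/2)·[f(u_0) + 2f(u_1) + ... + 2f(u_{5}) + f(u_6)].
Sum ≈ 1.023.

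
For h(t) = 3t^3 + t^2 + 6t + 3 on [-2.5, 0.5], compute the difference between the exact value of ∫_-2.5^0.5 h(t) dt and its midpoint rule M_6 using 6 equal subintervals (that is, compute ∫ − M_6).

-0.5

Exact integral: ∫_-2.5^0.5 h(t) dt = -33.
M_6 = -32.5.
Error = -33 − (-32.5) = -0.5.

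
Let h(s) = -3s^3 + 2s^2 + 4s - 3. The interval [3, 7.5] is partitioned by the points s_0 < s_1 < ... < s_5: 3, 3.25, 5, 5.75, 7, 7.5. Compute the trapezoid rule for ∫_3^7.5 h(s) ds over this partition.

-2022.09375

Subinterval widths: 0.25, 1.75, 0.75, 1.25, 0.5.
h(3) = -54, h(3.25) = -71.859375, h(5) = -308, h(5.75) = -484.203125, h(7) = -906, h(7.5) = -1126.125.
On each subinterval the trapezoid contributes (Δs_i/2)·[h(s_{i-1}) + h(s_i)].
Sum = -2022.09375.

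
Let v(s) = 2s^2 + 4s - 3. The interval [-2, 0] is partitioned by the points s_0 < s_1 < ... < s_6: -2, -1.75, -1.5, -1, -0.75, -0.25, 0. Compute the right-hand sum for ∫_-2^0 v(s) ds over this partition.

Subinterval widths: 0.25, 0.25, 0.5, 0.25, 0.5, 0.25.
Right endpoints: -1.75, -1.5, -1, -0.75, -0.25, 0.
v(-1.75) = -3.875, v(-1.5) = -4.5, v(-1) = -5, v(-0.75) = -4.875, v(-0.25) = -3.875, v(0) = -3.
Sum = Σ Δs_i · v(s_i).
Sum = -8.5.

-8.5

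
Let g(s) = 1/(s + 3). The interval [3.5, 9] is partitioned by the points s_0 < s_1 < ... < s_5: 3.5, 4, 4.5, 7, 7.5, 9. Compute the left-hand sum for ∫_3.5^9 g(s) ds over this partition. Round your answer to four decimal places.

0.6745

Subinterval widths: 0.5, 0.5, 2.5, 0.5, 1.5.
Left endpoints: 3.5, 4, 4.5, 7, 7.5.
g(3.5) = 2/13, g(4) = 1/7, g(4.5) = 2/15, g(7) = 0.1, g(7.5) = 2/21.
Sum = Σ Δs_i · g(s_i).
Sum ≈ 0.6745.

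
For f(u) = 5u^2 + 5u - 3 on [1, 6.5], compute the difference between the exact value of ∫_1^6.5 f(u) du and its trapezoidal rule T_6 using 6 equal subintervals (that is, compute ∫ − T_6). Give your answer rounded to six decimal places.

-3.851273

Exact integral: ∫_1^6.5 f(u) du ≈ 542.66666667.
T_6 ≈ 546.51793981.
Error ≈ 542.66666667 − 546.51793981 ≈ -3.851273.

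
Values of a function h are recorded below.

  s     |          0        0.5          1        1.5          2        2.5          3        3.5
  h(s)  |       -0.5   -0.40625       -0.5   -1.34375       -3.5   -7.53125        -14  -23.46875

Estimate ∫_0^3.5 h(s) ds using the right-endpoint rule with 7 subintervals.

Δs = 0.5.
Sum = 0.5·[(-0.40625) + (-0.5) + (-1.34375) + (-3.5) + (-7.53125) + (-14) + (-23.46875)] = -25.375.

-25.375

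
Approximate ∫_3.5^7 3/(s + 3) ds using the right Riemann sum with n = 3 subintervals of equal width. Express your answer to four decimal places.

1.2027

Δs = (7 − 3.5)/3 = 7/6.
Right endpoints: 14/3, 35/6, 7.
f(14/3) = 9/23, f(35/6) = 18/53, f(7) = 0.3.
Sum = Δs · [f(14/3) + f(35/6) + f(7)].
Sum ≈ 1.2027.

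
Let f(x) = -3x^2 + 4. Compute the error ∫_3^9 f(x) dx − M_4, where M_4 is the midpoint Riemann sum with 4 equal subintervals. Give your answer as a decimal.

-3.375

Exact integral: ∫_3^9 f(x) dx = -678.
M_4 = -674.625.
Error = -678 − (-674.625) = -3.375.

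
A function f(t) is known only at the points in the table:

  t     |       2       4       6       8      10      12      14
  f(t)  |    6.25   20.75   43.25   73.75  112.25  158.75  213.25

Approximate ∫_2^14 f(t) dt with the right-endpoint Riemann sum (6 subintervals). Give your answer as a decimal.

1244

Δt = 2.
Sum = 2·[20.75 + 43.25 + 73.75 + 112.25 + 158.75 + 213.25] = 1244.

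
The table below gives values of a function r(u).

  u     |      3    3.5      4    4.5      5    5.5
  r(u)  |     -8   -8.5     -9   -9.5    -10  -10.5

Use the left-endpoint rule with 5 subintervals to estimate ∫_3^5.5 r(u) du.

Δu = 0.5.
Sum = 0.5·[(-8) + (-8.5) + (-9) + (-9.5) + (-10)] = -22.5.

-22.5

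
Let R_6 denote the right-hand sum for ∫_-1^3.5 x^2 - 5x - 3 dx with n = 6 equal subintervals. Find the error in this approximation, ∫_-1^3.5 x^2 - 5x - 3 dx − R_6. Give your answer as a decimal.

3.796875

Exact integral: ∫_-1^3.5 f(x) dx = -27.
R_6 = -30.796875.
Error = -27 − (-30.796875) = 3.796875.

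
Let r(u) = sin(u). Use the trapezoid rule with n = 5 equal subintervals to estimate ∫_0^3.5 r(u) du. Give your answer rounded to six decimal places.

Δu = (3.5 − 0)/5 = 0.7.
r(0) ≈ 0.000000, r(0.7) ≈ 0.644218, r(1.4) ≈ 0.985450, r(2.1) ≈ 0.863209, r(2.8) ≈ 0.334988, r(3.5) ≈ -0.350783.
T_5 = (Δu/2)·[r(u_0) + 2r(u_1) + ... + 2r(u_{4}) + r(u_5)].
Sum ≈ 1.856731.

1.856731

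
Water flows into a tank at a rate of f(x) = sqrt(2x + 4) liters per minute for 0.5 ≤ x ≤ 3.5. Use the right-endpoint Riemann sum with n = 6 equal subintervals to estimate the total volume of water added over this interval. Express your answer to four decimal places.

Δx = (3.5 − 0.5)/6 = 0.5.
Right endpoints: 1, 1.5, 2, 2.5, 3, 3.5.
f(1) ≈ 2.4495, f(1.5) ≈ 2.6458, f(2) ≈ 2.8284, f(2.5) ≈ 3.0000, f(3) ≈ 3.1623, f(3.5) ≈ 3.3166.
Sum = Δx · [f(1) + f(1.5) + f(2) + ...].
Sum ≈ 8.7013.

8.7013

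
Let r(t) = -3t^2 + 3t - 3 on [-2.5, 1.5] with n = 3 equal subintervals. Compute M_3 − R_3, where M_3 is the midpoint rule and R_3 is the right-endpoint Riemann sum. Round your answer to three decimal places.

M_3 ≈ -35.22222.
R_3 ≈ -24.55556.
M_3 − R_3 ≈ -10.667.

-10.667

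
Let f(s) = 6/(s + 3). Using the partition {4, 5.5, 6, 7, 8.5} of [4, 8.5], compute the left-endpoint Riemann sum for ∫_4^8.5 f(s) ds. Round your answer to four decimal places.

Subinterval widths: 1.5, 0.5, 1, 1.5.
Left endpoints: 4, 5.5, 6, 7.
f(4) = 6/7, f(5.5) = 12/17, f(6) = 2/3, f(7) = 0.6.
Sum = Σ Δs_i · f(s_i).
Sum ≈ 3.2053.

3.2053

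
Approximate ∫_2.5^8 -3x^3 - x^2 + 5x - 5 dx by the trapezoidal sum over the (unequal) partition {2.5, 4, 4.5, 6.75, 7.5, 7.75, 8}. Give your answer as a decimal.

-3212.07421875

Subinterval widths: 1.5, 0.5, 2.25, 0.75, 0.25, 0.25.
f(2.5) = -45.625, f(4) = -193, f(4.5) = -276.125, f(6.75) = -939.453125, f(7.5) = -1289.375, f(7.75) = -1422.765625, f(8) = -1565.
On each subinterval the trapezoid contributes (Δx_i/2)·[f(x_{i-1}) + f(x_i)].
Sum = -3212.07421875.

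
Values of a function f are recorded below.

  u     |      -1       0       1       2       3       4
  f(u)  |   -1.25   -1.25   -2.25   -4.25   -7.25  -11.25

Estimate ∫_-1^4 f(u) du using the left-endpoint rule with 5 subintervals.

-16.25

Δu = 1.
Sum = 1·[(-1.25) + (-1.25) + (-2.25) + (-4.25) + (-7.25)] = -16.25.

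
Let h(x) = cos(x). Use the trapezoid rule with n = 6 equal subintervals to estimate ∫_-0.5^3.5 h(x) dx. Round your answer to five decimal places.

Δx = (3.5 − (-0.5))/6 = 2/3.
h(-0.5) ≈ 0.87758, h(1/6) ≈ 0.98614, h(5/6) ≈ 0.67241, h(1.5) ≈ 0.07074, h(13/6) ≈ -0.56123, h(17/6) ≈ -0.95286, h(3.5) ≈ -0.93646.
T_6 = (Δx/2)·[h(x_0) + 2h(x_1) + ... + 2h(x_{5}) + h(x_6)].
Sum ≈ 0.12384.

0.12384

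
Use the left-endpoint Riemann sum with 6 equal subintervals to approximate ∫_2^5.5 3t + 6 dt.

Δt = (5.5 − 2)/6 = 7/12.
Left endpoints: 2, 31/12, 19/6, 3.75, 13/3, 59/12.
f(2) = 12, f(31/12) = 13.75, f(19/6) = 15.5, f(3.75) = 17.25, f(13/3) = 19, f(59/12) = 20.75.
Sum = Δt · [f(2) + f(31/12) + f(19/6) + ...].
Sum = 57.3125.

57.3125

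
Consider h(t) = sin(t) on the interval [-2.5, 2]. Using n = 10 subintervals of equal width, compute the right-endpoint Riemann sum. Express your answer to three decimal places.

-0.039

Δt = (2 − (-2.5))/10 = 0.45.
Right endpoints: -2.05, -1.6, -1.15, -0.7, -0.25, 0.2, 0.65, 1.1, 1.55, 2.
h(-2.05) ≈ -0.887, h(-1.6) ≈ -1.000, h(-1.15) ≈ -0.913, h(-0.7) ≈ -0.644, h(-0.25) ≈ -0.247, h(0.2) ≈ 0.199, h(0.65) ≈ 0.605, h(1.1) ≈ 0.891, h(1.55) ≈ 1.000, h(2) ≈ 0.909.
Sum = Δt · [h(-2.05) + h(-1.6) + h(-1.15) + ...].
Sum ≈ -0.039.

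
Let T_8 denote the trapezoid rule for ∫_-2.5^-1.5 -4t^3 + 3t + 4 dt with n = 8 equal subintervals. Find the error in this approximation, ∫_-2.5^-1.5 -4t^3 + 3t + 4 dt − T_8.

-0.0625

Exact integral: ∫_-2.5^-1.5 f(t) dt = 32.
T_8 = 32.0625.
Error = 32 − 32.0625 = -0.0625.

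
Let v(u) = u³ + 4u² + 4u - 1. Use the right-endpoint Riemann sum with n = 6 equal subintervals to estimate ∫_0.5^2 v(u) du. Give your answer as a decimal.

24.21484375

Δu = (2 − 0.5)/6 = 0.25.
Right endpoints: 0.75, 1, 1.25, 1.5, 1.75, 2.
v(0.75) = 4.671875, v(1) = 8, v(1.25) = 12.203125, v(1.5) = 17.375, v(1.75) = 23.609375, v(2) = 31.
Sum = Δu · [v(0.75) + v(1) + v(1.25) + ...].
Sum = 24.21484375.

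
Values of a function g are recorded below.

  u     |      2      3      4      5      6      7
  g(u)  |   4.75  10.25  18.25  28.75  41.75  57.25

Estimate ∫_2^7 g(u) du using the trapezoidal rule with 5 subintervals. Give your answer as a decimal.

130

Δu = 1.
T_5 = (1/2)·[4.75 + 2·10.25 + 2·18.25 + 2·28.75 + 2·41.75 + 57.25] = 130.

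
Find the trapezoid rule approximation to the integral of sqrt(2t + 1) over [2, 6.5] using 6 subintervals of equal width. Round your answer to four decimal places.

Δt = (6.5 − 2)/6 = 0.75.
f(2) ≈ 2.2361, f(2.75) ≈ 2.5495, f(3.5) ≈ 2.8284, f(4.25) ≈ 3.0822, f(5) ≈ 3.3166, f(5.75) ≈ 3.5355, f(6.5) ≈ 3.7417.
T_6 = (Δt/2)·[f(t_0) + 2f(t_1) + ... + 2f(t_{5}) + f(t_6)].
Sum ≈ 13.7259.

13.7259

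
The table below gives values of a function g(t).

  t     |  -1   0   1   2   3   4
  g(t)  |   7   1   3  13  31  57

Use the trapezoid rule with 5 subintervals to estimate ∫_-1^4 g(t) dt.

80

Δt = 1.
T_5 = (1/2)·[7 + 2·1 + 2·3 + 2·13 + 2·31 + 57] = 80.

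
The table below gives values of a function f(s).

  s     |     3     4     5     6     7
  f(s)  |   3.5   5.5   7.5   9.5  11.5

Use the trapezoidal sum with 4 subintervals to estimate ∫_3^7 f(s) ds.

Δs = 1.
T_4 = (1/2)·[3.5 + 2·5.5 + 2·7.5 + 2·9.5 + 11.5] = 30.

30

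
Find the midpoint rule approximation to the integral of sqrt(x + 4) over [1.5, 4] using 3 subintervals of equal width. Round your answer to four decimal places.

Δx = (4 − 1.5)/3 = 5/6.
Midpoints: 23/12, 2.75, 43/12.
f(23/12) ≈ 2.4324, f(2.75) ≈ 2.5981, f(43/12) ≈ 2.7538.
Sum = Δx · [f(23/12) + f(2.75) + f(43/12)].
Sum ≈ 6.4869.

6.4869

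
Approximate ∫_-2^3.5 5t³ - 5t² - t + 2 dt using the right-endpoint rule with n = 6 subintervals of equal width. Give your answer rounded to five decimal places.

189.63701

Δt = (3.5 − (-2))/6 = 11/12.
Right endpoints: -13/12, -1/6, 0.75, 5/3, 31/12, 3.5.
f(-13/12) = -15797/1728, f(-1/6) = 433/216, f(0.75) = 0.546875, f(5/3) = 259/27, f(31/12) = 90287/1728, f(3.5) = 151.625.
Sum = Δt · [f(-13/12) + f(-1/6) + f(0.75) + ...].
Sum ≈ 189.63701.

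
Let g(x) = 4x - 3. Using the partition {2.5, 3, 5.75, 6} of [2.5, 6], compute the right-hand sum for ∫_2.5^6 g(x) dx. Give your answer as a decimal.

Subinterval widths: 0.5, 2.75, 0.25.
Right endpoints: 3, 5.75, 6.
g(3) = 9, g(5.75) = 20, g(6) = 21.
Sum = Σ Δx_i · g(x_i).
Sum = 64.75.

64.75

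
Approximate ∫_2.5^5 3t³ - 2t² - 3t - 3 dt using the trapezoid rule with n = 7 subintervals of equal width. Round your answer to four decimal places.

332.5989

Δt = (5 − 2.5)/7 = 5/14.
f(2.5) = 23.875, f(20/7) = 14431/343, f(45/14) = 181983/2744, f(25/7) = 33421/343, f(55/14) = 373853/2744, f(30/7) = 62961/343, f(65/14) = 659123/2744, f(5) = 307.
T_7 = (Δt/2)·[f(t_0) + 2f(t_1) + ... + 2f(t_{6}) + f(t_7)].
Sum ≈ 332.5989.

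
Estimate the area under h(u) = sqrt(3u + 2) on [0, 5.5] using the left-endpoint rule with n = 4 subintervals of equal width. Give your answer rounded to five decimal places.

Δu = (5.5 − 0)/4 = 1.375.
Left endpoints: 0, 1.375, 2.75, 4.125.
h(0) ≈ 1.41421, h(1.375) ≈ 2.47487, h(2.75) ≈ 3.20156, h(4.125) ≈ 3.79144.
Sum = Δu · [h(0) + h(1.375) + h(2.75) + h(4.125)].
Sum ≈ 14.96287.

14.96287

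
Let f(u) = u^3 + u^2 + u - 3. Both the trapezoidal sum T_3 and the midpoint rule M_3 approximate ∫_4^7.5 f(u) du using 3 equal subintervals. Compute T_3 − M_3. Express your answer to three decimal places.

21.735

T_3 ≈ 870.42245.
M_3 ≈ 848.68721.
T_3 − M_3 ≈ 21.735.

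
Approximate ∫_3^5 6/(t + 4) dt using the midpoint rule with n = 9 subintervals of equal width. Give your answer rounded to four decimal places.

1.5078

Δt = (5 − 3)/9 = 2/9.
Midpoints: 28/9, 10/3, 32/9, 34/9, 4, 38/9, 40/9, 14/3, 44/9.
f(28/9) = 0.84375, f(10/3) = 9/11, f(32/9) = 27/34, f(34/9) = 27/35, f(4) = 0.75, f(38/9) = 27/37, f(40/9) = 27/38, f(14/3) = 9/13, f(44/9) = 0.675.
Sum = Δt · [f(28/9) + f(10/3) + f(32/9) + ...].
Sum ≈ 1.5078.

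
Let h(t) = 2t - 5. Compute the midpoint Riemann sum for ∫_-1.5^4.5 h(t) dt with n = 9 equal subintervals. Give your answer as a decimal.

-12

Δt = (4.5 − (-1.5))/9 = 2/3.
Midpoints: -7/6, -0.5, 1/6, 5/6, 1.5, 13/6, 17/6, 3.5, 25/6.
h(-7/6) = -22/3, h(-0.5) = -6, h(1/6) = -14/3, h(5/6) = -10/3, h(1.5) = -2, h(13/6) = -2/3, h(17/6) = 2/3, h(3.5) = 2, h(25/6) = 10/3.
Sum = Δt · [h(-7/6) + h(-0.5) + h(1/6) + ...].
Sum = -12.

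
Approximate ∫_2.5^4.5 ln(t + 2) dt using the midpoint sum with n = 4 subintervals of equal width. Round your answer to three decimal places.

Δt = (4.5 − 2.5)/4 = 0.5.
Midpoints: 2.75, 3.25, 3.75, 4.25.
f(2.75) ≈ 1.558, f(3.25) ≈ 1.658, f(3.75) ≈ 1.749, f(4.25) ≈ 1.833.
Sum = Δt · [f(2.75) + f(3.25) + f(3.75) + f(4.25)].
Sum ≈ 3.399.

3.399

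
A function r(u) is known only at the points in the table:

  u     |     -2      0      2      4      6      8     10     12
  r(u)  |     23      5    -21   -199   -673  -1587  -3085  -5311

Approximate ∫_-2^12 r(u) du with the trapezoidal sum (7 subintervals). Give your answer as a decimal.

-16408

Δu = 2.
T_7 = (2/2)·[23 + 2·5 + 2·(-21) + 2·(-199) + 2·(-673) + 2·(-1587) + 2·(-3085) + (-5311)] = -16408.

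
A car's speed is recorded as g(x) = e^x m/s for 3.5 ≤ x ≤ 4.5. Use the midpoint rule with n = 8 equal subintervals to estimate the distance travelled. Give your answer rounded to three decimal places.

56.865

Δx = (4.5 − 3.5)/8 = 0.125.
Midpoints: 3.5625, 3.6875, 3.8125, 3.9375, 4.0625, 4.1875, 4.3125, 4.4375.
g(3.5625) ≈ 35.251, g(3.6875) ≈ 39.945, g(3.8125) ≈ 45.263, g(3.9375) ≈ 51.290, g(4.0625) ≈ 58.119, g(4.1875) ≈ 65.858, g(4.3125) ≈ 74.627, g(4.4375) ≈ 84.563.
Sum = Δx · [g(3.5625) + g(3.6875) + g(3.8125) + ...].
Sum ≈ 56.865.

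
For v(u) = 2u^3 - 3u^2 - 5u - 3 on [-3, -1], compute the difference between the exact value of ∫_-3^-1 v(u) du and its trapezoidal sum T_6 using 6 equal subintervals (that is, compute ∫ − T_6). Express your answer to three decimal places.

Exact integral: ∫_-3^-1 v(u) du = -52.
T_6 ≈ -52.55556.
Error ≈ -52 − (-52.55556) ≈ 0.556.

0.556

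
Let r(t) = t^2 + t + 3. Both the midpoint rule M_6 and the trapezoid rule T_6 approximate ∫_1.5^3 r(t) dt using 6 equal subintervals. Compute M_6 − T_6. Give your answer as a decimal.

-0.0234375

M_6 = 15.7421875.
T_6 = 15.765625.
M_6 − T_6 = -0.0234375.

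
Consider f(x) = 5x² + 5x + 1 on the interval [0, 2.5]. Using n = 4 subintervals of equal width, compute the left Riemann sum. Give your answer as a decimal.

31.30859375

Δx = (2.5 − 0)/4 = 0.625.
Left endpoints: 0, 0.625, 1.25, 1.875.
f(0) = 1, f(0.625) = 6.078125, f(1.25) = 15.0625, f(1.875) = 27.953125.
Sum = Δx · [f(0) + f(0.625) + f(1.25) + f(1.875)].
Sum = 31.30859375.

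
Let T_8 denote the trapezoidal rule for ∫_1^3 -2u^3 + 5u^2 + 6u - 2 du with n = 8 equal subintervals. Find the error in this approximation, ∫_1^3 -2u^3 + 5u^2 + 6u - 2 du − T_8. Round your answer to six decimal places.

Exact integral: ∫_1^3 f(u) du ≈ 23.33333333.
T_8 = 23.1875.
Error ≈ 23.33333333 − 23.1875 ≈ 0.145833.

0.145833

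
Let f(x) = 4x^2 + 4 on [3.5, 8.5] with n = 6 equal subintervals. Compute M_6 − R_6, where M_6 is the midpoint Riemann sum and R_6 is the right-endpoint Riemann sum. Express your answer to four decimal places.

-103.4722

M_6 ≈ 780.509259.
R_6 ≈ 883.981481.
M_6 − R_6 ≈ -103.4722.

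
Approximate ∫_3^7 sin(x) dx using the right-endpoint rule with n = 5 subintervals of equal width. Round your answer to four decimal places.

-1.4435

Δx = (7 − 3)/5 = 0.8.
Right endpoints: 3.8, 4.6, 5.4, 6.2, 7.
f(3.8) ≈ -0.6119, f(4.6) ≈ -0.9937, f(5.4) ≈ -0.7728, f(6.2) ≈ -0.0831, f(7) ≈ 0.6570.
Sum = Δx · [f(3.8) + f(4.6) + f(5.4) + f(6.2) + f(7)].
Sum ≈ -1.4435.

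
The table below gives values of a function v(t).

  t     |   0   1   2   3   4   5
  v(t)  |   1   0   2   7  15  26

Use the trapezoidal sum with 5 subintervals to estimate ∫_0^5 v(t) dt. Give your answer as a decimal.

Δt = 1.
T_5 = (1/2)·[1 + 2·0 + 2·2 + 2·7 + 2·15 + 26] = 37.5.

37.5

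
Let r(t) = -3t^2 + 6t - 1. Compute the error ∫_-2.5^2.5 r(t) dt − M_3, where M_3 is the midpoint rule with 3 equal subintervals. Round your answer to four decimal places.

Exact integral: ∫_-2.5^2.5 r(t) dt = -36.25.
M_3 ≈ -32.777778.
Error ≈ -36.25 − (-32.777778) ≈ -3.4722.

-3.4722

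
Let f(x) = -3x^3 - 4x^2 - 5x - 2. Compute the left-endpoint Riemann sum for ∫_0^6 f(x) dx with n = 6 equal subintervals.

Δx = (6 − 0)/6 = 1.
Left endpoints: 0, 1, 2, 3, 4, 5.
f(0) = -2, f(1) = -14, f(2) = -52, f(3) = -134, f(4) = -278, f(5) = -502.
Sum = Δx · [f(0) + f(1) + f(2) + ...].
Sum = -982.

-982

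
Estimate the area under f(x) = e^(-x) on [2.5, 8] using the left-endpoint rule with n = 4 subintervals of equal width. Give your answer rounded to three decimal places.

Δx = (8 − 2.5)/4 = 1.375.
Left endpoints: 2.5, 3.875, 5.25, 6.625.
f(2.5) ≈ 0.082, f(3.875) ≈ 0.021, f(5.25) ≈ 0.005, f(6.625) ≈ 0.001.
Sum = Δx · [f(2.5) + f(3.875) + f(5.25) + f(6.625)].
Sum ≈ 0.150.

0.150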